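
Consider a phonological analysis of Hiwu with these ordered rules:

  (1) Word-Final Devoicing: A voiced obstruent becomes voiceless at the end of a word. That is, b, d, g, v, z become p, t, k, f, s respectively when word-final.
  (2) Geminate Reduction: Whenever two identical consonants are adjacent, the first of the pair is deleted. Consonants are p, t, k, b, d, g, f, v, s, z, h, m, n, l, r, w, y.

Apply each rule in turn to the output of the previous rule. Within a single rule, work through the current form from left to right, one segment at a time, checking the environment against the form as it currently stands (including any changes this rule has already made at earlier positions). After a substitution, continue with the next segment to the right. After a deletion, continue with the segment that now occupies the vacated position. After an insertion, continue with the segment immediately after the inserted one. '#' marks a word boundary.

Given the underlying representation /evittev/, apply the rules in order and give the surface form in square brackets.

(1) Word-Final Devoicing: [evittev] → [evittef]
(2) Geminate Reduction: [evittef] → [evitef]

[evitef]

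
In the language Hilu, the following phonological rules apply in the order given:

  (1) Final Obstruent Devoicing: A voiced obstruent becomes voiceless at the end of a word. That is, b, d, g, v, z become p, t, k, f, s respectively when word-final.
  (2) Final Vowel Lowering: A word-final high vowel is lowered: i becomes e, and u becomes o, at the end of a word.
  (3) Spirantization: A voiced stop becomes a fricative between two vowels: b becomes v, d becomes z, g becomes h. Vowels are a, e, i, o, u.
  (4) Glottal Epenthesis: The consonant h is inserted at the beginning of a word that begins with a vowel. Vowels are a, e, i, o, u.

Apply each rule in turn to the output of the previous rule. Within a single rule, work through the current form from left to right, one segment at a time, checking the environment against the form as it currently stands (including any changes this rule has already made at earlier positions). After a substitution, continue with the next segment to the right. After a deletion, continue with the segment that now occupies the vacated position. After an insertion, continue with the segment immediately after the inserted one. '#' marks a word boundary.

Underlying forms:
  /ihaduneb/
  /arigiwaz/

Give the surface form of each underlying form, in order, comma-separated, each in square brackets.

[hihazunep], [harihiwas]

/ihaduneb/:
  (1) Final Obstruent Devoicing: [ihaduneb] → [ihadunep]
  (2) Final Vowel Lowering: no change — [ihadunep]
  (3) Spirantization: [ihadunep] → [ihazunep]
  (4) Glottal Epenthesis: [ihazunep] → [hihazunep]
/arigiwaz/:
  (1) Final Obstruent Devoicing: [arigiwaz] → [arigiwas]
  (2) Final Vowel Lowering: no change — [arigiwas]
  (3) Spirantization: [arigiwas] → [arihiwas]
  (4) Glottal Epenthesis: [arihiwas] → [harihiwas]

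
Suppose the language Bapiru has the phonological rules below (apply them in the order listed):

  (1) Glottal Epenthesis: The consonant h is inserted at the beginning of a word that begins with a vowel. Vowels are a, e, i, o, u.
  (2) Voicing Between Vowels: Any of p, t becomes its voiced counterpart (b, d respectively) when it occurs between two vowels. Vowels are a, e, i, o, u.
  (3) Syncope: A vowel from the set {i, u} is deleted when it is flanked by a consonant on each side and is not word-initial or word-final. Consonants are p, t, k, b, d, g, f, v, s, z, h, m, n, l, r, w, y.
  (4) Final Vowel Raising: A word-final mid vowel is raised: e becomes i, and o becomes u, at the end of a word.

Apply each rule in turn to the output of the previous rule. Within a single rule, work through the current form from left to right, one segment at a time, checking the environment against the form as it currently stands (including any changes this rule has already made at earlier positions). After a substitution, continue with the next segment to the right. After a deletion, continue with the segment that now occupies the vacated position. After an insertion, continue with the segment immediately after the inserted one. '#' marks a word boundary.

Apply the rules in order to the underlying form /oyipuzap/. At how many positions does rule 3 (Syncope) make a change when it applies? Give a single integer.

(1) Glottal Epenthesis: [oyipuzap] → [hoyipuzap]
(2) Voicing Between Vowels: [hoyipuzap] → [hoyibuzap]
(3) Syncope: [hoyibuzap] → [hoybzap]
(4) Final Vowel Raising: no change — [hoybzap]
Rule 3 changed 2 position(s).

2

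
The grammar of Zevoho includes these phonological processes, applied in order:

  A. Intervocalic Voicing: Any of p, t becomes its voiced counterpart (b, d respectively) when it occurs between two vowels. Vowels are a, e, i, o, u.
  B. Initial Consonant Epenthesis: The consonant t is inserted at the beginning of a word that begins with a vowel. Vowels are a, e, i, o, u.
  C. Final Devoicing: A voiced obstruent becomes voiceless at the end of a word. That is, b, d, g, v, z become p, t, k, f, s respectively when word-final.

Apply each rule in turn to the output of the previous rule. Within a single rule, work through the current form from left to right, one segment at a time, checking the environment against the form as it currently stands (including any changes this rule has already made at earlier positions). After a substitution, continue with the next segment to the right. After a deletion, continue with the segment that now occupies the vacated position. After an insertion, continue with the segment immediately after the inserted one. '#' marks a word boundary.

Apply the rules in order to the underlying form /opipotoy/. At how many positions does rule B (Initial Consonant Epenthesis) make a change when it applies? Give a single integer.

1

A Intervocalic Voicing: [opipotoy] → [obibodoy]
B Initial Consonant Epenthesis: [obibodoy] → [tobibodoy]
C Final Devoicing: no change — [tobibodoy]
Rule B changed 1 position(s).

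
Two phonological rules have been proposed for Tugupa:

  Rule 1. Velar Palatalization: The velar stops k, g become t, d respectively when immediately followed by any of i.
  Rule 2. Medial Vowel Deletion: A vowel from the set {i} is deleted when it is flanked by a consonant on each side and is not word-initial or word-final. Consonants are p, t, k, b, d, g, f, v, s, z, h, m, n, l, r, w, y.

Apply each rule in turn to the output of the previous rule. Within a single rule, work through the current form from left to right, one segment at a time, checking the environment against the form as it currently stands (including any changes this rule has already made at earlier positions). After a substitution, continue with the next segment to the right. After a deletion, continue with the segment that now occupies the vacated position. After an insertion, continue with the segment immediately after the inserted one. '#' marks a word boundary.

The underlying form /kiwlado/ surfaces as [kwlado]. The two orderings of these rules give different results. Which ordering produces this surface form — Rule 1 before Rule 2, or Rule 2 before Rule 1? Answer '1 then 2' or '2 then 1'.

2 then 1

Order 1 then 2:
  1 Velar Palatalization: [kiwlado] → [tiwlado]
  2 Medial Vowel Deletion: [tiwlado] → [twlado]
  result: [twlado]
Order 2 then 1:
  2 Medial Vowel Deletion: [kiwlado] → [kwlado]
  1 Velar Palatalization: no change — [kwlado]
  result: [kwlado]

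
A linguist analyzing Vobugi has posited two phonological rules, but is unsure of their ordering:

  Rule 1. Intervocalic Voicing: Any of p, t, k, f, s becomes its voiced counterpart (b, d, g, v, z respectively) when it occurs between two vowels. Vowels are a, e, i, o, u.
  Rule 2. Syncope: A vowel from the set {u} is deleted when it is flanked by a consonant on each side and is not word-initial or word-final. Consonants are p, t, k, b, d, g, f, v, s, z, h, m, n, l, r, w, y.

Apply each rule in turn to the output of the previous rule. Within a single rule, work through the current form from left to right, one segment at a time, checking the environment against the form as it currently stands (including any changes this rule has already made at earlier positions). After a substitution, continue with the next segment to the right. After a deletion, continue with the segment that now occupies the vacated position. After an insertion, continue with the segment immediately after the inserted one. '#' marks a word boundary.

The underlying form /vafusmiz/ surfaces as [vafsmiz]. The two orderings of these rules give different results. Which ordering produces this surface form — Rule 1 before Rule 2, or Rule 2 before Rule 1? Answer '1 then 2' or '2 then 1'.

Order 1 then 2:
  1 Intervocalic Voicing: [vafusmiz] → [vavusmiz]
  2 Syncope: [vavusmiz] → [vavsmiz]
  result: [vavsmiz]
Order 2 then 1:
  2 Syncope: [vafusmiz] → [vafsmiz]
  1 Intervocalic Voicing: no change — [vafsmiz]
  result: [vafsmiz]

2 then 1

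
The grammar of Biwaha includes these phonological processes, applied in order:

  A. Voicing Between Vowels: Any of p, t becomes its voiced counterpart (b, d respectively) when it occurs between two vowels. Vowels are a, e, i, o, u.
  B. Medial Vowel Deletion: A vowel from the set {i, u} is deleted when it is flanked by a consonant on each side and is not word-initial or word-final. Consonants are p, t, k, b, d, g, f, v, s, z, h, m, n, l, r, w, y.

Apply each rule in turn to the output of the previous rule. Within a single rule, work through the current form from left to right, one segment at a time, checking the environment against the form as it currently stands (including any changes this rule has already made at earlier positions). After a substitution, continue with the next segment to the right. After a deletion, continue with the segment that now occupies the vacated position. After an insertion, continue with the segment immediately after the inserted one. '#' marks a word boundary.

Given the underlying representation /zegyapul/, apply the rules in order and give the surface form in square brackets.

A Voicing Between Vowels: [zegyapul] → [zegyabul]
B Medial Vowel Deletion: [zegyabul] → [zegyabl]

[zegyabl]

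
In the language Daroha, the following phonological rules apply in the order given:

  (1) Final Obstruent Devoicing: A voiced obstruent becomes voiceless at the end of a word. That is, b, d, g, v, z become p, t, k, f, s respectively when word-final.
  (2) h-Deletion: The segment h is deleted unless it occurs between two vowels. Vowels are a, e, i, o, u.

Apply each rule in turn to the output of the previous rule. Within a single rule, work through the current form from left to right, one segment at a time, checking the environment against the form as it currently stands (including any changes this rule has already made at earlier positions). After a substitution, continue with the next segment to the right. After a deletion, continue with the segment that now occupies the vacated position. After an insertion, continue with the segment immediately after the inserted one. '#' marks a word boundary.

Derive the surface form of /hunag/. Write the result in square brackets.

[unak]

(1) Final Obstruent Devoicing: [hunag] → [hunak]
(2) h-Deletion: [hunak] → [unak]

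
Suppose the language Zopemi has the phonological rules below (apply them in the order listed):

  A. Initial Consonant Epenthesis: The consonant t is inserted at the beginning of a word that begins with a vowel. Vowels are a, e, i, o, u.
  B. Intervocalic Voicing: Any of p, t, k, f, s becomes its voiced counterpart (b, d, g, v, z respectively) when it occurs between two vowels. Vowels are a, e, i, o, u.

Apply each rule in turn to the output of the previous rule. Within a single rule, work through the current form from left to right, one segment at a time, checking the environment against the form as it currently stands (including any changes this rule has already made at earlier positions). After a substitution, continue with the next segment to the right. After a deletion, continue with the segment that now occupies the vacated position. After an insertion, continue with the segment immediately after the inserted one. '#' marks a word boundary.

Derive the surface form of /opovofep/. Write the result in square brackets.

A Initial Consonant Epenthesis: [opovofep] → [topovofep]
B Intervocalic Voicing: [topovofep] → [tobovovep]

[tobovovep]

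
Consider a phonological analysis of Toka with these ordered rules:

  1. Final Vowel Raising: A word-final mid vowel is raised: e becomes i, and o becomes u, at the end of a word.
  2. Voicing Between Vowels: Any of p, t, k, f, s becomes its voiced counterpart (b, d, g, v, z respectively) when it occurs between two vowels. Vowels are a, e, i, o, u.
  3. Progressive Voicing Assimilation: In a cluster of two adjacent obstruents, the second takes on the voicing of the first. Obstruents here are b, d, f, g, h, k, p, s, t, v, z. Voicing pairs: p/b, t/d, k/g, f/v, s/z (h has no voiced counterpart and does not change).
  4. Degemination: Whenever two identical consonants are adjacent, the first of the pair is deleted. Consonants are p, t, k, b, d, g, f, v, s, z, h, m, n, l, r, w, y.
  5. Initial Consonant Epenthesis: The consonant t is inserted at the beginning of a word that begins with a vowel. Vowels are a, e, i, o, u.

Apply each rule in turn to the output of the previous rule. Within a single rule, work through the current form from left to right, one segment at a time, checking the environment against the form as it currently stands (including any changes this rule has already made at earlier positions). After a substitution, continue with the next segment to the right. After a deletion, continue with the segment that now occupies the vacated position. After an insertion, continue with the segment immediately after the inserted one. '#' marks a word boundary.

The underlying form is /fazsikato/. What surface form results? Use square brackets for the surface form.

[fazigadu]

1 Final Vowel Raising: [fazsikato] → [fazsikatu]
2 Voicing Between Vowels: [fazsikatu] → [fazsigadu]
3 Progressive Voicing Assimilation: [fazsigadu] → [fazzigadu]
4 Degemination: [fazzigadu] → [fazigadu]
5 Initial Consonant Epenthesis: no change — [fazigadu]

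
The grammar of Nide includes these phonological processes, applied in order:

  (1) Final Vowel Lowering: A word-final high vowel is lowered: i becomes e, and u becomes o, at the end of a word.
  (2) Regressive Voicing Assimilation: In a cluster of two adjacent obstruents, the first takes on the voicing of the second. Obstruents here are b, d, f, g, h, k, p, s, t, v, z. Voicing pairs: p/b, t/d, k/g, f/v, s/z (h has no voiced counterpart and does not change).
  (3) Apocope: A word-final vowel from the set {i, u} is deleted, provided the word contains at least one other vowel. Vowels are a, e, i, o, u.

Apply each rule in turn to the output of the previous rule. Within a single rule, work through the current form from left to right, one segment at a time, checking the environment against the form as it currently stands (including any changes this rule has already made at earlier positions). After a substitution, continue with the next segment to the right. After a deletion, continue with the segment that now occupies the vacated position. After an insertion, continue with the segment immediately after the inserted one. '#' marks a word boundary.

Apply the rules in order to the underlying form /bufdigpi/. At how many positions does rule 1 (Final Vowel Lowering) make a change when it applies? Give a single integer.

(1) Final Vowel Lowering: [bufdigpi] → [bufdigpe]
(2) Regressive Voicing Assimilation: [bufdigpe] → [buvdikpe]
(3) Apocope: no change — [buvdikpe]
Rule 1 changed 1 position(s).

1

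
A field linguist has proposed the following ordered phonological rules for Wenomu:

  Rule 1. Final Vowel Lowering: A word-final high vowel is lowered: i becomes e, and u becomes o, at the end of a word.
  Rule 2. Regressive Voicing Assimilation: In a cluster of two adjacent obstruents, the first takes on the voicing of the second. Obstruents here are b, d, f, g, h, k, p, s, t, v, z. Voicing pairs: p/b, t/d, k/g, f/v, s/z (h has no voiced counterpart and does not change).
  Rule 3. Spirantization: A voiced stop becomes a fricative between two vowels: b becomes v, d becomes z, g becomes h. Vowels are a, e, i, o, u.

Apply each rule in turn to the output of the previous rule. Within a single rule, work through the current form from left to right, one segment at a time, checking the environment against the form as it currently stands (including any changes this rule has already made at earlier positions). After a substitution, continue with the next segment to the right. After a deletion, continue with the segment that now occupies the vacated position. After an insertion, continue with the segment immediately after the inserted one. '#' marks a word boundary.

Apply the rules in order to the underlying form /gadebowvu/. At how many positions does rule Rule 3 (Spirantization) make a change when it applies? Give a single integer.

Rule 1 Final Vowel Lowering: [gadebowvu] → [gadebowvo]
Rule 2 Regressive Voicing Assimilation: no change — [gadebowvo]
Rule 3 Spirantization: [gadebowvo] → [gazevowvo]
Rule Rule 3 changed 2 position(s).

2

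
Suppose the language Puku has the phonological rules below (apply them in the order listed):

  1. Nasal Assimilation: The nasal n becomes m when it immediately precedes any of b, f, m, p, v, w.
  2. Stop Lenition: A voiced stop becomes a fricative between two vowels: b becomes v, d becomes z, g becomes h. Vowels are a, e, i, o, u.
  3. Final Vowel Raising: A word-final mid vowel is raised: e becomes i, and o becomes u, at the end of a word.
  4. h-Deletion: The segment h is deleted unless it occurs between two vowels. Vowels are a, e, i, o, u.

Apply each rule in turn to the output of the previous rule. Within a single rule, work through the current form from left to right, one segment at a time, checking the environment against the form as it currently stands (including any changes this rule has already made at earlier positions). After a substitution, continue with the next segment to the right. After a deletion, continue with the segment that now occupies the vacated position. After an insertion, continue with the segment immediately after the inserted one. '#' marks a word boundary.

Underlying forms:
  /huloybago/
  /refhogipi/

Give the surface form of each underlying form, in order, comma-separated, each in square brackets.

/huloybago/:
  1 Nasal Assimilation: no change — [huloybago]
  2 Stop Lenition: [huloybago] → [huloybaho]
  3 Final Vowel Raising: [huloybaho] → [huloybahu]
  4 h-Deletion: [huloybahu] → [uloybahu]
/refhogipi/:
  1 Nasal Assimilation: no change — [refhogipi]
  2 Stop Lenition: [refhogipi] → [refhohipi]
  3 Final Vowel Raising: no change — [refhohipi]
  4 h-Deletion: [refhohipi] → [refohipi]

[uloybahu], [refohipi]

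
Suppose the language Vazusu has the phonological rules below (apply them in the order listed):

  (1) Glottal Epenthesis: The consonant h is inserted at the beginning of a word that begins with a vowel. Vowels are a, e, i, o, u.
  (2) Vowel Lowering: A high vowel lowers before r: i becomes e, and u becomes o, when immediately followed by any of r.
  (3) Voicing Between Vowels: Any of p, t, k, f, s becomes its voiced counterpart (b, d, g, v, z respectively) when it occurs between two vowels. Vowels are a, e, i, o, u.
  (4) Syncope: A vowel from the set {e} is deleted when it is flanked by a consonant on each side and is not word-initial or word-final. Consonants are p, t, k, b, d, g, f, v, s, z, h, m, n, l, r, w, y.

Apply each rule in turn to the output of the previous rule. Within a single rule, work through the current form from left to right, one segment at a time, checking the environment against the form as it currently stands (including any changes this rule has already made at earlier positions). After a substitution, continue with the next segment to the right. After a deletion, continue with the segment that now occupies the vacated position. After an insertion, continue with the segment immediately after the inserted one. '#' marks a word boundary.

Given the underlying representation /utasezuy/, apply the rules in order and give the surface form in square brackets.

[hudazzuy]

(1) Glottal Epenthesis: [utasezuy] → [hutasezuy]
(2) Vowel Lowering: no change — [hutasezuy]
(3) Voicing Between Vowels: [hutasezuy] → [hudazezuy]
(4) Syncope: [hudazezuy] → [hudazzuy]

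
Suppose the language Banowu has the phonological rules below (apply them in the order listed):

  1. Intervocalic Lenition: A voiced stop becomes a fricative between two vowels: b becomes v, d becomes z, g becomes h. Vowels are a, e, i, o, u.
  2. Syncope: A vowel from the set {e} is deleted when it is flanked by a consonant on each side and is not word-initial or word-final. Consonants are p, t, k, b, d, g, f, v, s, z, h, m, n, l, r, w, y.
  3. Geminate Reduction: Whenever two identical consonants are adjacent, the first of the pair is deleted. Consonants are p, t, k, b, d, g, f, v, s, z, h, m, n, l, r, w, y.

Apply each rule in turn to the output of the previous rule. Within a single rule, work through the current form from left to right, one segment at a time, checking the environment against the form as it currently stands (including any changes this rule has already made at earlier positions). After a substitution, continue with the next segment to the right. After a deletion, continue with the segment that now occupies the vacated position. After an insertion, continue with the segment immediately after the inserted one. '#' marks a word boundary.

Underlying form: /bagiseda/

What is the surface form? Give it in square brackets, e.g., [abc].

[bahisza]

1 Intervocalic Lenition: [bagiseda] → [bahiseza]
2 Syncope: [bahiseza] → [bahisza]
3 Geminate Reduction: no change — [bahisza]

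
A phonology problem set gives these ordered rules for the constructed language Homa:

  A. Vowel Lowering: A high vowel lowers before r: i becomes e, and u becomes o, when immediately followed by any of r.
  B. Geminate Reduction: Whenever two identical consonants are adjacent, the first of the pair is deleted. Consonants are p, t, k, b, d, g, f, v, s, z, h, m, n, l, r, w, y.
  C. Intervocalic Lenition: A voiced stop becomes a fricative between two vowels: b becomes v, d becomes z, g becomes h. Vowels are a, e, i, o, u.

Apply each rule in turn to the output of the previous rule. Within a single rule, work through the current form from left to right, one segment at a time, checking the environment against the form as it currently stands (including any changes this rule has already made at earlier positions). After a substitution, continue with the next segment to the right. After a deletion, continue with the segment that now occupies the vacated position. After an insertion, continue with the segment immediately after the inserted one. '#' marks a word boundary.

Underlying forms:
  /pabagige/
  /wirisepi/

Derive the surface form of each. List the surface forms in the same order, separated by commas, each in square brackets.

/pabagige/:
  A Vowel Lowering: no change — [pabagige]
  B Geminate Reduction: no change — [pabagige]
  C Intervocalic Lenition: [pabagige] → [pavahihe]
/wirisepi/:
  A Vowel Lowering: [wirisepi] → [werisepi]
  B Geminate Reduction: no change — [werisepi]
  C Intervocalic Lenition: no change — [werisepi]

[pavahihe], [werisepi]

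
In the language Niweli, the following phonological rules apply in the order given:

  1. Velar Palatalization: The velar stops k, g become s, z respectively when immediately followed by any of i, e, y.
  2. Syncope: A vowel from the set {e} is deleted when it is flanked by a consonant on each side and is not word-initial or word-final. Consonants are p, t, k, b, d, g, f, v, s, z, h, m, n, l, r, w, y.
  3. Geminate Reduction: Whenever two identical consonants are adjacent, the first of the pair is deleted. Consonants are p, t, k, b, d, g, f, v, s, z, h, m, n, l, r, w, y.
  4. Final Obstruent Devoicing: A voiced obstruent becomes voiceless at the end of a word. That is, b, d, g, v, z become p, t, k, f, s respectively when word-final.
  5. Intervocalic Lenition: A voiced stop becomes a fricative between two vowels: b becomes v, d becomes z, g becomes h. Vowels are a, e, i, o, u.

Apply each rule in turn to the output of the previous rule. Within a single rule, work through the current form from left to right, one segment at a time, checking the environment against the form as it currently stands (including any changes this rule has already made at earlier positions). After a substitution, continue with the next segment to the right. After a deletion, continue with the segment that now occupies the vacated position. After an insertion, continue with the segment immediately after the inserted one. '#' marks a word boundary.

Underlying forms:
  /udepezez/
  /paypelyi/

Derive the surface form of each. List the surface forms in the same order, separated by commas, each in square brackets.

/udepezez/:
  1 Velar Palatalization: no change — [udepezez]
  2 Syncope: [udepezez] → [udpzz]
  3 Geminate Reduction: [udpzz] → [udpz]
  4 Final Obstruent Devoicing: [udpz] → [udps]
  5 Intervocalic Lenition: no change — [udps]
/paypelyi/:
  1 Velar Palatalization: no change — [paypelyi]
  2 Syncope: [paypelyi] → [payplyi]
  3 Geminate Reduction: no change — [payplyi]
  4 Final Obstruent Devoicing: no change — [payplyi]
  5 Intervocalic Lenition: no change — [payplyi]

[udps], [payplyi]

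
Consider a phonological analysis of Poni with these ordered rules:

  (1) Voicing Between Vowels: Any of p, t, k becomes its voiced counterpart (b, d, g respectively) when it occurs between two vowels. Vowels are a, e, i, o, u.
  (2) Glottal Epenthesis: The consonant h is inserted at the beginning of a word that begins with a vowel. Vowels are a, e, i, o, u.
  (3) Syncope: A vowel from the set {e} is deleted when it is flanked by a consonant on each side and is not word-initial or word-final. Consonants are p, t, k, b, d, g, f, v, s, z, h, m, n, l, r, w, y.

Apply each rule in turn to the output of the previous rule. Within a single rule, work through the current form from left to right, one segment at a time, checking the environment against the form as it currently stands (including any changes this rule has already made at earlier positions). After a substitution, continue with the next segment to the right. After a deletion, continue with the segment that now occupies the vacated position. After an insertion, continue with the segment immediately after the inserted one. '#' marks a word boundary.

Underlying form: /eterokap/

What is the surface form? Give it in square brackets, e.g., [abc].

(1) Voicing Between Vowels: [eterokap] → [ederogap]
(2) Glottal Epenthesis: [ederogap] → [hederogap]
(3) Syncope: [hederogap] → [hdrogap]

[hdrogap]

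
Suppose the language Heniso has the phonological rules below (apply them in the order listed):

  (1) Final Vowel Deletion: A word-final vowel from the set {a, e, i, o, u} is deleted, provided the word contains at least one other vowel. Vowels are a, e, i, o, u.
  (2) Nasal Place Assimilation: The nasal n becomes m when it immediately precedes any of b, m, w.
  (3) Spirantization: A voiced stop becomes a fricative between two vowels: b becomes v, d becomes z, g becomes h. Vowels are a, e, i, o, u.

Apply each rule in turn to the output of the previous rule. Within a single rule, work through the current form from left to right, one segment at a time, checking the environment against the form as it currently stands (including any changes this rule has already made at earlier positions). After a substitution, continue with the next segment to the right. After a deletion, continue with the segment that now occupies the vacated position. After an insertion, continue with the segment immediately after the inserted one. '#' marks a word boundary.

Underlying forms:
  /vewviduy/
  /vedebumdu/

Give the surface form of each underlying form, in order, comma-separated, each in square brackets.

[vewvizuy], [vezevumd]

/vewviduy/:
  (1) Final Vowel Deletion: no change — [vewviduy]
  (2) Nasal Place Assimilation: no change — [vewviduy]
  (3) Spirantization: [vewviduy] → [vewvizuy]
/vedebumdu/:
  (1) Final Vowel Deletion: [vedebumdu] → [vedebumd]
  (2) Nasal Place Assimilation: no change — [vedebumd]
  (3) Spirantization: [vedebumd] → [vezevumd]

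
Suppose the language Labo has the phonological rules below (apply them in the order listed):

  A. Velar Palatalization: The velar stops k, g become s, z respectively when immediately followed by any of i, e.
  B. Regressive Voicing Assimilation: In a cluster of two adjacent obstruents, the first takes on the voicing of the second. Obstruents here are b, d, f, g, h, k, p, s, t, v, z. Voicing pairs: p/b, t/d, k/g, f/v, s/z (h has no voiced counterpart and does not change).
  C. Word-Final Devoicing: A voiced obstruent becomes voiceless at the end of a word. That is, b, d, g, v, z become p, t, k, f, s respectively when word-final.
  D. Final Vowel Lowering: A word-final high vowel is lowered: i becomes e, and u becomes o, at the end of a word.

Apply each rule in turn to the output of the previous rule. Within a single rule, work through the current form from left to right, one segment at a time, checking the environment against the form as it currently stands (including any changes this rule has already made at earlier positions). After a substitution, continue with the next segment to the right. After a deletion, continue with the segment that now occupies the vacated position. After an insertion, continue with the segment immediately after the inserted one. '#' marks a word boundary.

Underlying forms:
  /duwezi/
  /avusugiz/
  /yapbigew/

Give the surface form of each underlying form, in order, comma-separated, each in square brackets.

[duweze], [avusuzis], [yabbizew]

/duwezi/:
  A Velar Palatalization: no change — [duwezi]
  B Regressive Voicing Assimilation: no change — [duwezi]
  C Word-Final Devoicing: no change — [duwezi]
  D Final Vowel Lowering: [duwezi] → [duweze]
/avusugiz/:
  A Velar Palatalization: [avusugiz] → [avusuziz]
  B Regressive Voicing Assimilation: no change — [avusuziz]
  C Word-Final Devoicing: [avusuziz] → [avusuzis]
  D Final Vowel Lowering: no change — [avusuzis]
/yapbigew/:
  A Velar Palatalization: [yapbigew] → [yapbizew]
  B Regressive Voicing Assimilation: [yapbizew] → [yabbizew]
  C Word-Final Devoicing: no change — [yabbizew]
  D Final Vowel Lowering: no change — [yabbizew]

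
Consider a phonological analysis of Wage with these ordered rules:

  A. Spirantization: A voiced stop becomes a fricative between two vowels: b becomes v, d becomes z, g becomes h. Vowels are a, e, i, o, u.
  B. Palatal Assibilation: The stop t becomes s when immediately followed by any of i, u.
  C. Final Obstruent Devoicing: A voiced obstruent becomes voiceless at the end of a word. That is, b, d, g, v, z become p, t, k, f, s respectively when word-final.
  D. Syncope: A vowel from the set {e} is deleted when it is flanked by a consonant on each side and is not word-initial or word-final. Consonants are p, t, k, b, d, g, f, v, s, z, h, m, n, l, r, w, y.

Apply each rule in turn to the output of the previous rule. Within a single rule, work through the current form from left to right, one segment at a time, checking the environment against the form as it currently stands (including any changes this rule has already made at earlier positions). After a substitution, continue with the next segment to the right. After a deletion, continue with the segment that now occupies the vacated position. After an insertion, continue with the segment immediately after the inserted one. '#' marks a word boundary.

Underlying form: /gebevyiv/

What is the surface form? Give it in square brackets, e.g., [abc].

[gvvyif]

A Spirantization: [gebevyiv] → [gevevyiv]
B Palatal Assibilation: no change — [gevevyiv]
C Final Obstruent Devoicing: [gevevyiv] → [gevevyif]
D Syncope: [gevevyif] → [gvvyif]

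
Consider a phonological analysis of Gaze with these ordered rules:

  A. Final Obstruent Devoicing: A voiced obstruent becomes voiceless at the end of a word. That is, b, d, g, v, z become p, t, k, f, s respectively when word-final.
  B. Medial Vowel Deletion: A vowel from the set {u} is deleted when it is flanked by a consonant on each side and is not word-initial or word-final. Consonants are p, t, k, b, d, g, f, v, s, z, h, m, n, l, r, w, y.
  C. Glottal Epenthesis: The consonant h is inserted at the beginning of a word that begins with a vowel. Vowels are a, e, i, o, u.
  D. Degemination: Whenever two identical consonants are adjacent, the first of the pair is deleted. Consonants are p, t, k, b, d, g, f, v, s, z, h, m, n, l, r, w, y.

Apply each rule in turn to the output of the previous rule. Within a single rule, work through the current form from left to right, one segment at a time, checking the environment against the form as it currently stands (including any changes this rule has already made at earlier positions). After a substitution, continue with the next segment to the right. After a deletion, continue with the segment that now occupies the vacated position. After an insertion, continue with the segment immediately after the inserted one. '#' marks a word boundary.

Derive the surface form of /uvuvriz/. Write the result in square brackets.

[huvris]

A Final Obstruent Devoicing: [uvuvriz] → [uvuvris]
B Medial Vowel Deletion: [uvuvris] → [uvvris]
C Glottal Epenthesis: [uvvris] → [huvvris]
D Degemination: [huvvris] → [huvris]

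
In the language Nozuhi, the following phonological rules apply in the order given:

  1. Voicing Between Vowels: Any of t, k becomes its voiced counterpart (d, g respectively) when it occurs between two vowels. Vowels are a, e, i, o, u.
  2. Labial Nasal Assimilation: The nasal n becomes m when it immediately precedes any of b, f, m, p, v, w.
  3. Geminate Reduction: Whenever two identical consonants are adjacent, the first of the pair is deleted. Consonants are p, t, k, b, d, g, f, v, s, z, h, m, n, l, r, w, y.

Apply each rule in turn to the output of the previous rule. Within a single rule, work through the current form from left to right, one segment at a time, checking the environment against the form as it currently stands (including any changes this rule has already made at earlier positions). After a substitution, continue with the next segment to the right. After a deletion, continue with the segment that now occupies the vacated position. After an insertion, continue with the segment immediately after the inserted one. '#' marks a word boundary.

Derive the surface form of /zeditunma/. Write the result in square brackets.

1 Voicing Between Vowels: [zeditunma] → [zedidunma]
2 Labial Nasal Assimilation: [zedidunma] → [zedidumma]
3 Geminate Reduction: [zedidumma] → [zediduma]

[zediduma]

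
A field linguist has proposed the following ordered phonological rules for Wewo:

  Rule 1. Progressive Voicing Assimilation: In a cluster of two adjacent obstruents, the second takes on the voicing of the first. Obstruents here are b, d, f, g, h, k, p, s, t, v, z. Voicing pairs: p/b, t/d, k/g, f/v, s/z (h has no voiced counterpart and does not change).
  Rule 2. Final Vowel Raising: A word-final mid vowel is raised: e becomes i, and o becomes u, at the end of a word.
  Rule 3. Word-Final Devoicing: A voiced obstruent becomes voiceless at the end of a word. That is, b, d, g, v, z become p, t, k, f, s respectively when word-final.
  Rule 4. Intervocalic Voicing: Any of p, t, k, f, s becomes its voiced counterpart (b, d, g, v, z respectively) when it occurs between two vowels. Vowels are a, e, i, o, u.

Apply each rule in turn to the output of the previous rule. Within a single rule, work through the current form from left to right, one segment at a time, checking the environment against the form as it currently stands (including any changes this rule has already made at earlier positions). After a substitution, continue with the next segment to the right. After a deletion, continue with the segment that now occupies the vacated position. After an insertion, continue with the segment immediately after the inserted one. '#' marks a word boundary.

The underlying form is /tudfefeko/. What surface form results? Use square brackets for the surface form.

Rule 1 Progressive Voicing Assimilation: [tudfefeko] → [tudvefeko]
Rule 2 Final Vowel Raising: [tudvefeko] → [tudvefeku]
Rule 3 Word-Final Devoicing: no change — [tudvefeku]
Rule 4 Intervocalic Voicing: [tudvefeku] → [tudvevegu]

[tudvevegu]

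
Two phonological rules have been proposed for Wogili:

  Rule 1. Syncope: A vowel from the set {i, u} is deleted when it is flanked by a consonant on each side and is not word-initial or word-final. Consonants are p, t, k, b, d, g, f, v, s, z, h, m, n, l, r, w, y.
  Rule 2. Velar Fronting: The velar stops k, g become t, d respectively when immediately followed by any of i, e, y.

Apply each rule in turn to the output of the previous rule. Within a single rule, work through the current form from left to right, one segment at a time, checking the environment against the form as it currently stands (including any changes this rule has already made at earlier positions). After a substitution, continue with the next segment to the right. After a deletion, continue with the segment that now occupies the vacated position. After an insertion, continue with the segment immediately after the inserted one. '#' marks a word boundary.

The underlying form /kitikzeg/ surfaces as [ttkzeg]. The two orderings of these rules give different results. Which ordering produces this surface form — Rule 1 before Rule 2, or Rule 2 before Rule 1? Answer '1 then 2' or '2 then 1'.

2 then 1

Order 1 then 2:
  1 Syncope: [kitikzeg] → [ktkzeg]
  2 Velar Fronting: no change — [ktkzeg]
  result: [ktkzeg]
Order 2 then 1:
  2 Velar Fronting: [kitikzeg] → [titikzeg]
  1 Syncope: [titikzeg] → [ttkzeg]
  result: [ttkzeg]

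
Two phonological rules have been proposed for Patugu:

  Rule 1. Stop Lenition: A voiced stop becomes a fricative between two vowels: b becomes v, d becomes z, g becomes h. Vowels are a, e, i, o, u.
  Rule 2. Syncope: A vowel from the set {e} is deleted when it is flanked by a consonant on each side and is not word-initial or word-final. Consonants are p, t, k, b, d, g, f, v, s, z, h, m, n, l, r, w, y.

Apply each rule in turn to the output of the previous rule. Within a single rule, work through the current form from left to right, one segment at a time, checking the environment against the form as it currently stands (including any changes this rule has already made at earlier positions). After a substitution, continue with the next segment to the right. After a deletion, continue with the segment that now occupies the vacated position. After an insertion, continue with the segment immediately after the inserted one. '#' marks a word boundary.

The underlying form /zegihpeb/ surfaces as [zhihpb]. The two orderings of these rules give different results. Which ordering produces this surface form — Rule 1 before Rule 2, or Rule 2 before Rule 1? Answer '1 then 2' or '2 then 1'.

Order 1 then 2:
  1 Stop Lenition: [zegihpeb] → [zehihpeb]
  2 Syncope: [zehihpeb] → [zhihpb]
  result: [zhihpb]
Order 2 then 1:
  2 Syncope: [zegihpeb] → [zgihpb]
  1 Stop Lenition: no change — [zgihpb]
  result: [zgihpb]

1 then 2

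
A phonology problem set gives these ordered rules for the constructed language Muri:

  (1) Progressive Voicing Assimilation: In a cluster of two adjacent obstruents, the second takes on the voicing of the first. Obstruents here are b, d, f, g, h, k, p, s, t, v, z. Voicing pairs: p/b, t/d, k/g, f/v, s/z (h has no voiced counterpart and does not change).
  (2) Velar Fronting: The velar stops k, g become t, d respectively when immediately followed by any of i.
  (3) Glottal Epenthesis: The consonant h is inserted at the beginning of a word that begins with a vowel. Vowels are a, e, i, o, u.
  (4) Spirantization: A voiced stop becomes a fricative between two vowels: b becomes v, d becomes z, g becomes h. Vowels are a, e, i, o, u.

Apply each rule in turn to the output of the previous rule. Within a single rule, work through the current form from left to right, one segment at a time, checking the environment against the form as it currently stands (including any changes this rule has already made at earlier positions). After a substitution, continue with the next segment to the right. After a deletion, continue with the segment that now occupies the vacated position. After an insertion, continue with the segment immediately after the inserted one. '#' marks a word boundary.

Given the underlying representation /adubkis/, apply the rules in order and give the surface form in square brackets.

(1) Progressive Voicing Assimilation: [adubkis] → [adubgis]
(2) Velar Fronting: [adubgis] → [adubdis]
(3) Glottal Epenthesis: [adubdis] → [hadubdis]
(4) Spirantization: [hadubdis] → [hazubdis]

[hazubdis]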